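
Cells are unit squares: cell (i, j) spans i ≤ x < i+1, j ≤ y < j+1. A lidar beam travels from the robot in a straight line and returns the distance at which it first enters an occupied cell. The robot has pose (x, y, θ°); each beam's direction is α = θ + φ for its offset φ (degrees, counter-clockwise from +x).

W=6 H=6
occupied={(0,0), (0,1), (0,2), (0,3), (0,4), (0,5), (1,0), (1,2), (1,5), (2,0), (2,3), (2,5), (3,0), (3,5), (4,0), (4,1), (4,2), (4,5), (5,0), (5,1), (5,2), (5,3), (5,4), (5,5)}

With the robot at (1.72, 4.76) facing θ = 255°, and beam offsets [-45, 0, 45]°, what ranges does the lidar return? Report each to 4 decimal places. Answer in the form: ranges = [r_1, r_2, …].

beam 1: φ=-45°, α=210°
  direction (-0.8660, -0.5000); cell (1,4); t to first gridline: x 0.8314, y 1.5200 (then +1.1547 / +2.0000)
    (0,4) via x @ 0.8314  # hit
  → r_1 = 0.8314
beam 2: φ=0°, α=255°
  direction (-0.2588, -0.9659); cell (1,4); t to first gridline: x 2.7819, y 0.7868 (then +3.8637 / +1.0353)
    (1,3) via y @ 0.7868
    (1,2) via y @ 1.8221  # hit
  → r_2 = 1.8221
beam 3: φ=45°, α=300°
  direction (0.5000, -0.8660); cell (1,4); t to first gridline: x 0.5600, y 0.8776 (then +2.0000 / +1.1547)
    (2,4) via x @ 0.5600
    (2,3) via y @ 0.8776  # hit
  → r_3 = 0.8776

ranges = [0.8314, 1.8221, 0.8776]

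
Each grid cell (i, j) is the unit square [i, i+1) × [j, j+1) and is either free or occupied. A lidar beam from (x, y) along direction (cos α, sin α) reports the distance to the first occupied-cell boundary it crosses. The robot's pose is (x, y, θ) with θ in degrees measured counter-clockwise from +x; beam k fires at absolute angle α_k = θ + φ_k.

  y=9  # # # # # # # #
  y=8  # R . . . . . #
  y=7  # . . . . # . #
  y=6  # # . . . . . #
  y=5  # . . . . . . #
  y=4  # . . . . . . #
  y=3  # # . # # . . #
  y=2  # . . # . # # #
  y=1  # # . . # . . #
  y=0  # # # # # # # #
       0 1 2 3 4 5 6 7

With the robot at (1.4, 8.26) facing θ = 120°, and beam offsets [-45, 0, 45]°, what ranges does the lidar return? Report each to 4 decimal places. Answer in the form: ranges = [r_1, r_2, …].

ranges = [0.7661, 0.8000, 0.4141]

beam 1: φ=-45°, α=75°
  dir = (cos 75°, sin 75°) = (0.2588, 0.9659); from cell (1,8)
  next x-line at t=2.3182, next y-line at t=0.7661; Δt_x=3.8637, Δt_y=1.0353
    y: enter (1,9) at t=0.7661 ← occupied
  → r_1 = 0.7661
beam 2: φ=0°, α=120°
  dir = (cos 120°, sin 120°) = (-0.5000, 0.8660); from cell (1,8)
  next x-line at t=0.8000, next y-line at t=0.8545; Δt_x=2.0000, Δt_y=1.1547
    x: enter (0,8) at t=0.8000 ← occupied
  → r_2 = 0.8000
beam 3: φ=45°, α=165°
  dir = (cos 165°, sin 165°) = (-0.9659, 0.2588); from cell (1,8)
  next x-line at t=0.4141, next y-line at t=2.8591; Δt_x=1.0353, Δt_y=3.8637
    x: enter (0,8) at t=0.4141 ← occupied
  → r_3 = 0.4141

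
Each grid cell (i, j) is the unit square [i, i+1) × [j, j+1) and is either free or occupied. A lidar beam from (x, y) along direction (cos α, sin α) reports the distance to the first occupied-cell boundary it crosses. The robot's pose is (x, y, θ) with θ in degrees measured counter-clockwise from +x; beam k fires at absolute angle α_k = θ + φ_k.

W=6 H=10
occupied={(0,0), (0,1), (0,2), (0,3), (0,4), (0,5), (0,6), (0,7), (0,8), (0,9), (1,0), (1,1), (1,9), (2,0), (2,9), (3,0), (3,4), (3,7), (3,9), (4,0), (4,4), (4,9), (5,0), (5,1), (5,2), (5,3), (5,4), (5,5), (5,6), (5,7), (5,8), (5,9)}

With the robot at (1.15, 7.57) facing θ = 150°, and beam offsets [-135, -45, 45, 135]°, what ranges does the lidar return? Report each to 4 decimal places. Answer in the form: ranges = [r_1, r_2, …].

ranges = [3.9858, 0.5796, 0.1553, 6.8018]

beam 1: φ=-135°, α=15°
  d=(0.9659,0.2588)  start (1,7)  tX=0.8800 tY=1.6614  stride 1/|dx|=1.0353 1/|dy|=3.8637
    cross x-line → (2,7), t=0.8800
    cross y-line → (2,8), t=1.6614
    cross x-line → (3,8), t=1.9153
    cross x-line → (4,8), t=2.9505
    cross x-line → (5,8), t=3.9858 (wall)
  → r_1 = 3.9858
beam 2: φ=-45°, α=105°
  d=(-0.2588,0.9659)  start (1,7)  tX=0.5796 tY=0.4452  stride 1/|dx|=3.8637 1/|dy|=1.0353
    cross y-line → (1,8), t=0.4452
    cross x-line → (0,8), t=0.5796 (wall)
  → r_2 = 0.5796
beam 3: φ=45°, α=195°
  d=(-0.9659,-0.2588)  start (1,7)  tX=0.1553 tY=2.2023  stride 1/|dx|=1.0353 1/|dy|=3.8637
    cross x-line → (0,7), t=0.1553 (wall)
  → r_3 = 0.1553
beam 4: φ=135°, α=285°
  d=(0.2588,-0.9659)  start (1,7)  tX=3.2841 tY=0.5901  stride 1/|dx|=3.8637 1/|dy|=1.0353
    cross y-line → (1,6), t=0.5901
    cross y-line → (1,5), t=1.6254
    cross y-line → (1,4), t=2.6607
    cross x-line → (2,4), t=3.2841
    cross y-line → (2,3), t=3.6959
    cross y-line → (2,2), t=4.7312
    cross y-line → (2,1), t=5.7665
    cross y-line → (2,0), t=6.8018 (wall)
  → r_4 = 6.8018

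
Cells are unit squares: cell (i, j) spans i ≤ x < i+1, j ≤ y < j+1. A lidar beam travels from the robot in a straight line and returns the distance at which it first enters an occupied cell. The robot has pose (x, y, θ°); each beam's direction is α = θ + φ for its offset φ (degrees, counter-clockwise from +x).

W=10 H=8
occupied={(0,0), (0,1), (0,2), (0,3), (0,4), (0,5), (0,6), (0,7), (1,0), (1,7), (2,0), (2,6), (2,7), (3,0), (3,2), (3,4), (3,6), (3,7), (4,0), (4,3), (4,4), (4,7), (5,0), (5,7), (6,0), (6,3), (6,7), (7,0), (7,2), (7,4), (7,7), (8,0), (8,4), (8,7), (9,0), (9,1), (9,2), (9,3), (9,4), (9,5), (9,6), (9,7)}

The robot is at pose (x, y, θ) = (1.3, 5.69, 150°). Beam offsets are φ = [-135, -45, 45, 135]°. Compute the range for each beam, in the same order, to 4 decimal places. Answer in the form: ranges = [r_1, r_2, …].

beam 1: φ=-135°, α=15°
  d=(0.9659,0.2588)  start (1,5)  tX=0.7247 tY=1.1977  stride 1/|dx|=1.0353 1/|dy|=3.8637
    cross x-line → (2,5), t=0.7247
    cross y-line → (2,6), t=1.1977 (wall)
  → r_1 = 1.1977
beam 2: φ=-45°, α=105°
  d=(-0.2588,0.9659)  start (1,5)  tX=1.1591 tY=0.3209  stride 1/|dx|=3.8637 1/|dy|=1.0353
    cross y-line → (1,6), t=0.3209
    cross x-line → (0,6), t=1.1591 (wall)
  → r_2 = 1.1591
beam 3: φ=45°, α=195°
  d=(-0.9659,-0.2588)  start (1,5)  tX=0.3106 tY=2.6660  stride 1/|dx|=1.0353 1/|dy|=3.8637
    cross x-line → (0,5), t=0.3106 (wall)
  → r_3 = 0.3106
beam 4: φ=135°, α=285°
  d=(0.2588,-0.9659)  start (1,5)  tX=2.7046 tY=0.7143  stride 1/|dx|=3.8637 1/|dy|=1.0353
    cross y-line → (1,4), t=0.7143
    cross y-line → (1,3), t=1.7496
    cross x-line → (2,3), t=2.7046
    cross y-line → (2,2), t=2.7849
    cross y-line → (2,1), t=3.8202
    cross y-line → (2,0), t=4.8554 (wall)
  → r_4 = 4.8554

ranges = [1.1977, 1.1591, 0.3106, 4.8554]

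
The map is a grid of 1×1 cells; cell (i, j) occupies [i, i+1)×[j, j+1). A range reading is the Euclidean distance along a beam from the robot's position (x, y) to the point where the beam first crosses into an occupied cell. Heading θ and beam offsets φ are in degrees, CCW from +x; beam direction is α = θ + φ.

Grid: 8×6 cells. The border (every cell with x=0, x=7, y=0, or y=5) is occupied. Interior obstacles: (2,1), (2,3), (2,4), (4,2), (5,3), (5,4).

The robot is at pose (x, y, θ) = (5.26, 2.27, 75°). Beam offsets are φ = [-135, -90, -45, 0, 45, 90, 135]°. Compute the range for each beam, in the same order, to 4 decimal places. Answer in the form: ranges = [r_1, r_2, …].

ranges = [1.4665, 1.8014, 2.0092, 0.7558, 0.5200, 0.2692, 0.3002]

beam 1: φ=-135°, α=300°
  direction (0.5000, -0.8660); cell (5,2); t to first gridline: x 1.4800, y 0.3118 (then +2.0000 / +1.1547)
    (5,1) via y @ 0.3118
    (5,0) via y @ 1.4665  # hit
  → r_1 = 1.4665
beam 2: φ=-90°, α=345°
  direction (0.9659, -0.2588); cell (5,2); t to first gridline: x 0.7661, y 1.0432 (then +1.0353 / +3.8637)
    (6,2) via x @ 0.7661
    (6,1) via y @ 1.0432
    (7,1) via x @ 1.8014  # hit
  → r_2 = 1.8014
beam 3: φ=-45°, α=30°
  direction (0.8660, 0.5000); cell (5,2); t to first gridline: x 0.8545, y 1.4600 (then +1.1547 / +2.0000)
    (6,2) via x @ 0.8545
    (6,3) via y @ 1.4600
    (7,3) via x @ 2.0092  # hit
  → r_3 = 2.0092
beam 4: φ=0°, α=75°
  direction (0.2588, 0.9659); cell (5,2); t to first gridline: x 2.8591, y 0.7558 (then +3.8637 / +1.0353)
    (5,3) via y @ 0.7558  # hit
  → r_4 = 0.7558
beam 5: φ=45°, α=120°
  direction (-0.5000, 0.8660); cell (5,2); t to first gridline: x 0.5200, y 0.8429 (then +2.0000 / +1.1547)
    (4,2) via x @ 0.5200  # hit
  → r_5 = 0.5200
beam 6: φ=90°, α=165°
  direction (-0.9659, 0.2588); cell (5,2); t to first gridline: x 0.2692, y 2.8205 (then +1.0353 / +3.8637)
    (4,2) via x @ 0.2692  # hit
  → r_6 = 0.2692
beam 7: φ=135°, α=210°
  direction (-0.8660, -0.5000); cell (5,2); t to first gridline: x 0.3002, y 0.5400 (then +1.1547 / +2.0000)
    (4,2) via x @ 0.3002  # hit
  → r_7 = 0.3002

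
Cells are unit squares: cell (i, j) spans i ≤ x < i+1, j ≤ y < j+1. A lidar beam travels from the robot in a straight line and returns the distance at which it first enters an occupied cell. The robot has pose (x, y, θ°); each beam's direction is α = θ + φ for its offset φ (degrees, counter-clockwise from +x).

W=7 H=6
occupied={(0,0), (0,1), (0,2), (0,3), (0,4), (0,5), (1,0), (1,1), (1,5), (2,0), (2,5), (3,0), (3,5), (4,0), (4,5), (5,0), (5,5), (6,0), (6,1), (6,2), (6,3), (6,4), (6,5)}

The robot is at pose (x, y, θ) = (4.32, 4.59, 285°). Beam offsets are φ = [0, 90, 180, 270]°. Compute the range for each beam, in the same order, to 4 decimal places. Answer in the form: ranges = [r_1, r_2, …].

beam 1: φ=0°, α=285°
  direction (0.2588, -0.9659); cell (4,4); t to first gridline: x 2.6273, y 0.6108 (then +3.8637 / +1.0353)
    (4,3) via y @ 0.6108
    (4,2) via y @ 1.6461
    (5,2) via x @ 2.6273
    (5,1) via y @ 2.6814
    (5,0) via y @ 3.7166  # hit
  → r_1 = 3.7166
beam 2: φ=90°, α=15°
  direction (0.9659, 0.2588); cell (4,4); t to first gridline: x 0.7040, y 1.5841 (then +1.0353 / +3.8637)
    (5,4) via x @ 0.7040
    (5,5) via y @ 1.5841  # hit
  → r_2 = 1.5841
beam 3: φ=180°, α=105°
  direction (-0.2588, 0.9659); cell (4,4); t to first gridline: x 1.2364, y 0.4245 (then +3.8637 / +1.0353)
    (4,5) via y @ 0.4245  # hit
  → r_3 = 0.4245
beam 4: φ=270°, α=195°
  direction (-0.9659, -0.2588); cell (4,4); t to first gridline: x 0.3313, y 2.2796 (then +1.0353 / +3.8637)
    (3,4) via x @ 0.3313
    (2,4) via x @ 1.3666
    (2,3) via y @ 2.2796
    (1,3) via x @ 2.4018
    (0,3) via x @ 3.4371  # hit
  → r_4 = 3.4371

ranges = [3.7166, 1.5841, 0.4245, 3.4371]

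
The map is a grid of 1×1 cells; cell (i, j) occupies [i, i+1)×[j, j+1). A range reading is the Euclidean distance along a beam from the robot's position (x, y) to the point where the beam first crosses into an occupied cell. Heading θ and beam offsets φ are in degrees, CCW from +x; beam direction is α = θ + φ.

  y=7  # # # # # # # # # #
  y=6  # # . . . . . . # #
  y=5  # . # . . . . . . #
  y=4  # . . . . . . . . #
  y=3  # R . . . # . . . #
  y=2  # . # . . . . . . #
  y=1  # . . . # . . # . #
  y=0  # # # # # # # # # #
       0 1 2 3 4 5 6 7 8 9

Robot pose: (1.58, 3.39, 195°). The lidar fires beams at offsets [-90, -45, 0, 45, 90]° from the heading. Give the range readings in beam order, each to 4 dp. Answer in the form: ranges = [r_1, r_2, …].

beam 1: φ=-90°, α=105°
  cosα=-0.2588 sinα=0.9659 | (1,3) | tMaxX 2.2409 tMaxY 0.6315 | tΔX 3.8637 tΔY 1.0353
    t=0.6315 [y] (1,4)
    t=1.6668 [y] (1,5)
    t=2.2409 [x] (0,5) — stop
  → r_1 = 2.2409
beam 2: φ=-45°, α=150°
  cosα=-0.8660 sinα=0.5000 | (1,3) | tMaxX 0.6697 tMaxY 1.2200 | tΔX 1.1547 tΔY 2.0000
    t=0.6697 [x] (0,3) — stop
  → r_2 = 0.6697
beam 3: φ=0°, α=195°
  cosα=-0.9659 sinα=-0.2588 | (1,3) | tMaxX 0.6005 tMaxY 1.5068 | tΔX 1.0353 tΔY 3.8637
    t=0.6005 [x] (0,3) — stop
  → r_3 = 0.6005
beam 4: φ=45°, α=240°
  cosα=-0.5000 sinα=-0.8660 | (1,3) | tMaxX 1.1600 tMaxY 0.4503 | tΔX 2.0000 tΔY 1.1547
    t=0.4503 [y] (1,2)
    t=1.1600 [x] (0,2) — stop
  → r_4 = 1.1600
beam 5: φ=90°, α=285°
  cosα=0.2588 sinα=-0.9659 | (1,3) | tMaxX 1.6228 tMaxY 0.4038 | tΔX 3.8637 tΔY 1.0353
    t=0.4038 [y] (1,2)
    t=1.4390 [y] (1,1)
    t=1.6228 [x] (2,1)
    t=2.4743 [y] (2,0) — stop
  → r_5 = 2.4743

ranges = [2.2409, 0.6697, 0.6005, 1.1600, 2.4743]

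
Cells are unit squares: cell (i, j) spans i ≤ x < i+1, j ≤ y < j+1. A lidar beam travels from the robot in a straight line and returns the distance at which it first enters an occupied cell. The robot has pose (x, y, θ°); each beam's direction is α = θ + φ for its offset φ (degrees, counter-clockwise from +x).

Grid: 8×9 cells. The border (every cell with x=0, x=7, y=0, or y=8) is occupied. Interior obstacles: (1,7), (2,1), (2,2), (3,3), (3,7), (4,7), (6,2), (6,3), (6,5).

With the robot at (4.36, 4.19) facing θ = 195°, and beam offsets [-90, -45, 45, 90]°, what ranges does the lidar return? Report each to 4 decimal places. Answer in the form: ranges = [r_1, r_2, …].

beam 1: φ=-90°, α=105°
  cosα=-0.2588 sinα=0.9659 | (4,4) | tMaxX 1.3909 tMaxY 0.8386 | tΔX 3.8637 tΔY 1.0353
    t=0.8386 [y] (4,5)
    t=1.3909 [x] (3,5)
    t=1.8738 [y] (3,6)
    t=2.9091 [y] (3,7) — stop
  → r_1 = 2.9091
beam 2: φ=-45°, α=150°
  cosα=-0.8660 sinα=0.5000 | (4,4) | tMaxX 0.4157 tMaxY 1.6200 | tΔX 1.1547 tΔY 2.0000
    t=0.4157 [x] (3,4)
    t=1.5704 [x] (2,4)
    t=1.6200 [y] (2,5)
    t=2.7251 [x] (1,5)
    t=3.6200 [y] (1,6)
    t=3.8798 [x] (0,6) — stop
  → r_2 = 3.8798
beam 3: φ=45°, α=240°
  cosα=-0.5000 sinα=-0.8660 | (4,4) | tMaxX 0.7200 tMaxY 0.2194 | tΔX 2.0000 tΔY 1.1547
    t=0.2194 [y] (4,3)
    t=0.7200 [x] (3,3) — stop
  → r_3 = 0.7200
beam 4: φ=90°, α=285°
  cosα=0.2588 sinα=-0.9659 | (4,4) | tMaxX 2.4728 tMaxY 0.1967 | tΔX 3.8637 tΔY 1.0353
    t=0.1967 [y] (4,3)
    t=1.2320 [y] (4,2)
    t=2.2673 [y] (4,1)
    t=2.4728 [x] (5,1)
    t=3.3025 [y] (5,0) — stop
  → r_4 = 3.3025

ranges = [2.9091, 3.8798, 0.7200, 3.3025]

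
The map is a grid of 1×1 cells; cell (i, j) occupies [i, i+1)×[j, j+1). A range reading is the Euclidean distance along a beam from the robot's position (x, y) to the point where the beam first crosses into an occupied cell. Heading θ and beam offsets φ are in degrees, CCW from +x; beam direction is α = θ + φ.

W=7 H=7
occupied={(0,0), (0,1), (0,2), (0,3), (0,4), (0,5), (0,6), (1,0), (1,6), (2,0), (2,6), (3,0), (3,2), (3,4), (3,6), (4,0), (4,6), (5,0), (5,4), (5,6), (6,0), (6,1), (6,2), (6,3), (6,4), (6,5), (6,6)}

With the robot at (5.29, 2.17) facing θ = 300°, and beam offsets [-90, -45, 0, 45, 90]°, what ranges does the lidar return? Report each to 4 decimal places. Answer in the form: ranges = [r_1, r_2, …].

ranges = [2.3400, 1.2113, 1.3510, 0.7350, 0.8198]

beam 1: φ=-90°, α=210°
  dir = (cos 210°, sin 210°) = (-0.8660, -0.5000); from cell (5,2)
  next x-line at t=0.3349, next y-line at t=0.3400; Δt_x=1.1547, Δt_y=2.0000
    x: enter (4,2) at t=0.3349
    y: enter (4,1) at t=0.3400
    x: enter (3,1) at t=1.4896
    y: enter (3,0) at t=2.3400 ← occupied
  → r_1 = 2.3400
beam 2: φ=-45°, α=255°
  dir = (cos 255°, sin 255°) = (-0.2588, -0.9659); from cell (5,2)
  next x-line at t=1.1205, next y-line at t=0.1760; Δt_x=3.8637, Δt_y=1.0353
    y: enter (5,1) at t=0.1760
    x: enter (4,1) at t=1.1205
    y: enter (4,0) at t=1.2113 ← occupied
  → r_2 = 1.2113
beam 3: φ=0°, α=300°
  dir = (cos 300°, sin 300°) = (0.5000, -0.8660); from cell (5,2)
  next x-line at t=1.4200, next y-line at t=0.1963; Δt_x=2.0000, Δt_y=1.1547
    y: enter (5,1) at t=0.1963
    y: enter (5,0) at t=1.3510 ← occupied
  → r_3 = 1.3510
beam 4: φ=45°, α=345°
  dir = (cos 345°, sin 345°) = (0.9659, -0.2588); from cell (5,2)
  next x-line at t=0.7350, next y-line at t=0.6568; Δt_x=1.0353, Δt_y=3.8637
    y: enter (5,1) at t=0.6568
    x: enter (6,1) at t=0.7350 ← occupied
  → r_4 = 0.7350
beam 5: φ=90°, α=30°
  dir = (cos 30°, sin 30°) = (0.8660, 0.5000); from cell (5,2)
  next x-line at t=0.8198, next y-line at t=1.6600; Δt_x=1.1547, Δt_y=2.0000
    x: enter (6,2) at t=0.8198 ← occupied
  → r_5 = 0.8198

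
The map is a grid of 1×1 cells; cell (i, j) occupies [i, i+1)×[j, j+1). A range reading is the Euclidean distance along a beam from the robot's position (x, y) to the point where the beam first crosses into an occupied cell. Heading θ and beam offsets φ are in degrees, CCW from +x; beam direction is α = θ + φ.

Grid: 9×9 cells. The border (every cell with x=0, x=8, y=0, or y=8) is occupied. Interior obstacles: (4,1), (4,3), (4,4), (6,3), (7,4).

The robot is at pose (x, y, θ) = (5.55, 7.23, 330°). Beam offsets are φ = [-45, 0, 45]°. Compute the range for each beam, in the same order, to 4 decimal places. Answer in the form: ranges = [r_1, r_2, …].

ranges = [3.3439, 2.8290, 2.5364]

beam 1: φ=-45°, α=285°
  cosα=0.2588 sinα=-0.9659 | (5,7) | tMaxX 1.7387 tMaxY 0.2381 | tΔX 3.8637 tΔY 1.0353
    t=0.2381 [y] (5,6)
    t=1.2734 [y] (5,5)
    t=1.7387 [x] (6,5)
    t=2.3087 [y] (6,4)
    t=3.3439 [y] (6,3) — stop
  → r_1 = 3.3439
beam 2: φ=0°, α=330°
  cosα=0.8660 sinα=-0.5000 | (5,7) | tMaxX 0.5196 tMaxY 0.4600 | tΔX 1.1547 tΔY 2.0000
    t=0.4600 [y] (5,6)
    t=0.5196 [x] (6,6)
    t=1.6743 [x] (7,6)
    t=2.4600 [y] (7,5)
    t=2.8290 [x] (8,5) — stop
  → r_2 = 2.8290
beam 3: φ=45°, α=15°
  cosα=0.9659 sinα=0.2588 | (5,7) | tMaxX 0.4659 tMaxY 2.9751 | tΔX 1.0353 tΔY 3.8637
    t=0.4659 [x] (6,7)
    t=1.5012 [x] (7,7)
    t=2.5364 [x] (8,7) — stop
  → r_3 = 2.5364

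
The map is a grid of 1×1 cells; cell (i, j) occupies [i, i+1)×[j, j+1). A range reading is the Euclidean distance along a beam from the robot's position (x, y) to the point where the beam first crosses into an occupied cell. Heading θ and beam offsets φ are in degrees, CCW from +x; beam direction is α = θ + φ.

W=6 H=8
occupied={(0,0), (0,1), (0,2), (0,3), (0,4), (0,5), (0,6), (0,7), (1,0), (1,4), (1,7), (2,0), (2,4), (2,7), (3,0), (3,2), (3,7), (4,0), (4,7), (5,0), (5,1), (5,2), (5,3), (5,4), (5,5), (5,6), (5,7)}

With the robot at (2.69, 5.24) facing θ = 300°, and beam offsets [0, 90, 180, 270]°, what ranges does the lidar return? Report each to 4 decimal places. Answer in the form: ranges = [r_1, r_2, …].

ranges = [0.2771, 2.6674, 2.0323, 0.4800]

beam 1: φ=0°, α=300°
  direction (0.5000, -0.8660); cell (2,5); t to first gridline: x 0.6200, y 0.2771 (then +2.0000 / +1.1547)
    (2,4) via y @ 0.2771  # hit
  → r_1 = 0.2771
beam 2: φ=90°, α=30°
  direction (0.8660, 0.5000); cell (2,5); t to first gridline: x 0.3580, y 1.5200 (then +1.1547 / +2.0000)
    (3,5) via x @ 0.3580
    (4,5) via x @ 1.5127
    (4,6) via y @ 1.5200
    (5,6) via x @ 2.6674  # hit
  → r_2 = 2.6674
beam 3: φ=180°, α=120°
  direction (-0.5000, 0.8660); cell (2,5); t to first gridline: x 1.3800, y 0.8776 (then +2.0000 / +1.1547)
    (2,6) via y @ 0.8776
    (1,6) via x @ 1.3800
    (1,7) via y @ 2.0323  # hit
  → r_3 = 2.0323
beam 4: φ=270°, α=210°
  direction (-0.8660, -0.5000); cell (2,5); t to first gridline: x 0.7967, y 0.4800 (then +1.1547 / +2.0000)
    (2,4) via y @ 0.4800  # hit
  → r_4 = 0.4800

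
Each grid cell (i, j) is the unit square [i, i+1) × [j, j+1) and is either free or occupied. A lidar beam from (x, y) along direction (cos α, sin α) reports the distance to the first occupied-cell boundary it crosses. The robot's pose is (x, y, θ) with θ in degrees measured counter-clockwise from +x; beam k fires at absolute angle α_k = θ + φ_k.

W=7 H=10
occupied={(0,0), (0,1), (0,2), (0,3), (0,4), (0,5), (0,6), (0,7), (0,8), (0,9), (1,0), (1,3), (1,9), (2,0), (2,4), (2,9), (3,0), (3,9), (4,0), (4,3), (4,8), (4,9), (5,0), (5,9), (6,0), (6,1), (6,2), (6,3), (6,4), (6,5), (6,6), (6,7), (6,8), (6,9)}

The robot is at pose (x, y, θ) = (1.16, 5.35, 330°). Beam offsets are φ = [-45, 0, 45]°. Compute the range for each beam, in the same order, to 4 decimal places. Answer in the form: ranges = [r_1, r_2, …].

beam 1: φ=-45°, α=285°
  cosα=0.2588 sinα=-0.9659 | (1,5) | tMaxX 3.2455 tMaxY 0.3623 | tΔX 3.8637 tΔY 1.0353
    t=0.3623 [y] (1,4)
    t=1.3976 [y] (1,3) — stop
  → r_1 = 1.3976
beam 2: φ=0°, α=330°
  cosα=0.8660 sinα=-0.5000 | (1,5) | tMaxX 0.9699 tMaxY 0.7000 | tΔX 1.1547 tΔY 2.0000
    t=0.7000 [y] (1,4)
    t=0.9699 [x] (2,4) — stop
  → r_2 = 0.9699
beam 3: φ=45°, α=15°
  cosα=0.9659 sinα=0.2588 | (1,5) | tMaxX 0.8696 tMaxY 2.5114 | tΔX 1.0353 tΔY 3.8637
    t=0.8696 [x] (2,5)
    t=1.9049 [x] (3,5)
    t=2.5114 [y] (3,6)
    t=2.9402 [x] (4,6)
    t=3.9755 [x] (5,6)
    t=5.0107 [x] (6,6) — stop
  → r_3 = 5.0107

ranges = [1.3976, 0.9699, 5.0107]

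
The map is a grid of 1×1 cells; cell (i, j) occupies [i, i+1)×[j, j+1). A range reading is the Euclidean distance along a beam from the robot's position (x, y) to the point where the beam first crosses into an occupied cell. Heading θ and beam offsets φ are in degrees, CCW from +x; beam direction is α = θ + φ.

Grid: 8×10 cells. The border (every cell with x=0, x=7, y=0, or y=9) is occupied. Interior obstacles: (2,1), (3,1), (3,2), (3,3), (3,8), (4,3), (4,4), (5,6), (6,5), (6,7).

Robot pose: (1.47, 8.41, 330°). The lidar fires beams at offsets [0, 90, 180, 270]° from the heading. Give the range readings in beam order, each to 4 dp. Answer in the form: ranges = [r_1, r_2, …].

ranges = [4.0761, 0.6813, 0.5427, 0.9400]

beam 1: φ=0°, α=330°
  d=(0.8660,-0.5000)  start (1,8)  tX=0.6120 tY=0.8200  stride 1/|dx|=1.1547 1/|dy|=2.0000
    cross x-line → (2,8), t=0.6120
    cross y-line → (2,7), t=0.8200
    cross x-line → (3,7), t=1.7667
    cross y-line → (3,6), t=2.8200
    cross x-line → (4,6), t=2.9214
    cross x-line → (5,6), t=4.0761 (wall)
  → r_1 = 4.0761
beam 2: φ=90°, α=60°
  d=(0.5000,0.8660)  start (1,8)  tX=1.0600 tY=0.6813  stride 1/|dx|=2.0000 1/|dy|=1.1547
    cross y-line → (1,9), t=0.6813 (wall)
  → r_2 = 0.6813
beam 3: φ=180°, α=150°
  d=(-0.8660,0.5000)  start (1,8)  tX=0.5427 tY=1.1800  stride 1/|dx|=1.1547 1/|dy|=2.0000
    cross x-line → (0,8), t=0.5427 (wall)
  → r_3 = 0.5427
beam 4: φ=270°, α=240°
  d=(-0.5000,-0.8660)  start (1,8)  tX=0.9400 tY=0.4734  stride 1/|dx|=2.0000 1/|dy|=1.1547
    cross y-line → (1,7), t=0.4734
    cross x-line → (0,7), t=0.9400 (wall)
  → r_4 = 0.9400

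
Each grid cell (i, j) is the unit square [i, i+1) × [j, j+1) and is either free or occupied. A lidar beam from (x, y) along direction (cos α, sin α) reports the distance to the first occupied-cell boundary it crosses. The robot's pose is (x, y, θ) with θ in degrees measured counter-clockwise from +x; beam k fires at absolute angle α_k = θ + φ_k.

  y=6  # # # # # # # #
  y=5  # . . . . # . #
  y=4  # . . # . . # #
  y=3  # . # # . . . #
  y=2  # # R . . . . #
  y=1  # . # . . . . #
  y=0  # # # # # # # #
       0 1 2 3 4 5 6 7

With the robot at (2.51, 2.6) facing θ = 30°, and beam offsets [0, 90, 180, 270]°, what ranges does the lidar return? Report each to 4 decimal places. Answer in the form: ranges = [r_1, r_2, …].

beam 1: φ=0°, α=30°
  dir = (cos 30°, sin 30°) = (0.8660, 0.5000); from cell (2,2)
  next x-line at t=0.5658, next y-line at t=0.8000; Δt_x=1.1547, Δt_y=2.0000
    x: enter (3,2) at t=0.5658
    y: enter (3,3) at t=0.8000 ← occupied
  → r_1 = 0.8000
beam 2: φ=90°, α=120°
  dir = (cos 120°, sin 120°) = (-0.5000, 0.8660); from cell (2,2)
  next x-line at t=1.0200, next y-line at t=0.4619; Δt_x=2.0000, Δt_y=1.1547
    y: enter (2,3) at t=0.4619 ← occupied
  → r_2 = 0.4619
beam 3: φ=180°, α=210°
  dir = (cos 210°, sin 210°) = (-0.8660, -0.5000); from cell (2,2)
  next x-line at t=0.5889, next y-line at t=1.2000; Δt_x=1.1547, Δt_y=2.0000
    x: enter (1,2) at t=0.5889 ← occupied
  → r_3 = 0.5889
beam 4: φ=270°, α=300°
  dir = (cos 300°, sin 300°) = (0.5000, -0.8660); from cell (2,2)
  next x-line at t=0.9800, next y-line at t=0.6928; Δt_x=2.0000, Δt_y=1.1547
    y: enter (2,1) at t=0.6928 ← occupied
  → r_4 = 0.6928

ranges = [0.8000, 0.4619, 0.5889, 0.6928]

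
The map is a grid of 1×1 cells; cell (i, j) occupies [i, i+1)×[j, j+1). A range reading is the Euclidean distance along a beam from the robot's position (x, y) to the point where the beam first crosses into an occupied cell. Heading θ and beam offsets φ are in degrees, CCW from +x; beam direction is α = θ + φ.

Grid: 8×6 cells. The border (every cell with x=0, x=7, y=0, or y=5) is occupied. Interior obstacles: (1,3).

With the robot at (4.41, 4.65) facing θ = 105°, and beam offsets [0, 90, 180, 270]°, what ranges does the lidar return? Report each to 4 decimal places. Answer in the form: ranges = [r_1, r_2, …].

beam 1: φ=0°, α=105°
  direction (-0.2588, 0.9659); cell (4,4); t to first gridline: x 1.5841, y 0.3623 (then +3.8637 / +1.0353)
    (4,5) via y @ 0.3623  # hit
  → r_1 = 0.3623
beam 2: φ=90°, α=195°
  direction (-0.9659, -0.2588); cell (4,4); t to first gridline: x 0.4245, y 2.5114 (then +1.0353 / +3.8637)
    (3,4) via x @ 0.4245
    (2,4) via x @ 1.4597
    (1,4) via x @ 2.4950
    (1,3) via y @ 2.5114  # hit
  → r_2 = 2.5114
beam 3: φ=180°, α=285°
  direction (0.2588, -0.9659); cell (4,4); t to first gridline: x 2.2796, y 0.6729 (then +3.8637 / +1.0353)
    (4,3) via y @ 0.6729
    (4,2) via y @ 1.7082
    (5,2) via x @ 2.2796
    (5,1) via y @ 2.7435
    (5,0) via y @ 3.7788  # hit
  → r_3 = 3.7788
beam 4: φ=270°, α=15°
  direction (0.9659, 0.2588); cell (4,4); t to first gridline: x 0.6108, y 1.3523 (then +1.0353 / +3.8637)
    (5,4) via x @ 0.6108
    (5,5) via y @ 1.3523  # hit
  → r_4 = 1.3523

ranges = [0.3623, 2.5114, 3.7788, 1.3523]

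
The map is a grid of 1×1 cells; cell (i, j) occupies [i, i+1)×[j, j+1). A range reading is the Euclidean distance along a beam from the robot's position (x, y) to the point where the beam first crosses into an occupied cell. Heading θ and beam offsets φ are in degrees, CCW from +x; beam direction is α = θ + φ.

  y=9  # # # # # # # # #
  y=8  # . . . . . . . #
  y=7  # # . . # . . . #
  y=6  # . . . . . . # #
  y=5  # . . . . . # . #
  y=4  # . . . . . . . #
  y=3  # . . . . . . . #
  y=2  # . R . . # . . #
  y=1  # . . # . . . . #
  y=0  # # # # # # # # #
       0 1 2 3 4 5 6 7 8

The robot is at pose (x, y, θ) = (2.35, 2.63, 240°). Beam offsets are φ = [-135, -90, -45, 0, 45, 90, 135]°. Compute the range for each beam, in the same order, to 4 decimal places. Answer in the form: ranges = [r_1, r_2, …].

ranges = [4.5242, 1.5588, 1.3976, 1.8822, 1.6875, 1.2600, 5.8493]

beam 1: φ=-135°, α=105°
  direction (-0.2588, 0.9659); cell (2,2); t to first gridline: x 1.3523, y 0.3831 (then +3.8637 / +1.0353)
    (2,3) via y @ 0.3831
    (1,3) via x @ 1.3523
    (1,4) via y @ 1.4183
    (1,5) via y @ 2.4536
    (1,6) via y @ 3.4889
    (1,7) via y @ 4.5242  # hit
  → r_1 = 4.5242
beam 2: φ=-90°, α=150°
  direction (-0.8660, 0.5000); cell (2,2); t to first gridline: x 0.4041, y 0.7400 (then +1.1547 / +2.0000)
    (1,2) via x @ 0.4041
    (1,3) via y @ 0.7400
    (0,3) via x @ 1.5588  # hit
  → r_2 = 1.5588
beam 3: φ=-45°, α=195°
  direction (-0.9659, -0.2588); cell (2,2); t to first gridline: x 0.3623, y 2.4341 (then +1.0353 / +3.8637)
    (1,2) via x @ 0.3623
    (0,2) via x @ 1.3976  # hit
  → r_3 = 1.3976
beam 4: φ=0°, α=240°
  direction (-0.5000, -0.8660); cell (2,2); t to first gridline: x 0.7000, y 0.7275 (then +2.0000 / +1.1547)
    (1,2) via x @ 0.7000
    (1,1) via y @ 0.7275
    (1,0) via y @ 1.8822  # hit
  → r_4 = 1.8822
beam 5: φ=45°, α=285°
  direction (0.2588, -0.9659); cell (2,2); t to first gridline: x 2.5114, y 0.6522 (then +3.8637 / +1.0353)
    (2,1) via y @ 0.6522
    (2,0) via y @ 1.6875  # hit
  → r_5 = 1.6875
beam 6: φ=90°, α=330°
  direction (0.8660, -0.5000); cell (2,2); t to first gridline: x 0.7506, y 1.2600 (then +1.1547 / +2.0000)
    (3,2) via x @ 0.7506
    (3,1) via y @ 1.2600  # hit
  → r_6 = 1.2600
beam 7: φ=135°, α=15°
  direction (0.9659, 0.2588); cell (2,2); t to first gridline: x 0.6729, y 1.4296 (then +1.0353 / +3.8637)
    (3,2) via x @ 0.6729
    (3,3) via y @ 1.4296
    (4,3) via x @ 1.7082
    (5,3) via x @ 2.7435
    (6,3) via x @ 3.7788
    (7,3) via x @ 4.8140
    (7,4) via y @ 5.2933
    (8,4) via x @ 5.8493  # hit
  → r_7 = 5.8493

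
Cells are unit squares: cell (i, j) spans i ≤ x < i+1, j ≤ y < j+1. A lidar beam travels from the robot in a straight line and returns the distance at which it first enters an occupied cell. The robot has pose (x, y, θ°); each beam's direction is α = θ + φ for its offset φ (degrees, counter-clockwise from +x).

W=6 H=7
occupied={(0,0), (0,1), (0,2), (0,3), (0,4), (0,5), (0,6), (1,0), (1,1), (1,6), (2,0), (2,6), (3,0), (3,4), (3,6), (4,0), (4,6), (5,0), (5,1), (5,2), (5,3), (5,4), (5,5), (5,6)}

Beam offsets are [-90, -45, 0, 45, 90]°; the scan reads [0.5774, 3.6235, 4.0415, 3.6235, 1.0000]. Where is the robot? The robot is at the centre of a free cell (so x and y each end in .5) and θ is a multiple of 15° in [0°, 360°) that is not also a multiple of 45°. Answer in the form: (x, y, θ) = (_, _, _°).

Enumerate (i+0.5, j+0.5, θ) over the 18 free cells and 16 admissible headings. For each, cast all 5 beams and compare to the given ranges.
  (4.5, 5.5, 60°): beam 2 = 0.5176 ≠ 3.6235 ✗
  (4.5, 5.5, 285°): beam 1 = 3.6235 ≠ 0.5774 ✗
  (4.5, 2.5, 300°): beam 1 = 2.8868 ≠ 0.5774 ✗
  (2.5, 3.5, 345°): beam 1 = 1.9319 ≠ 0.5774 ✗
  (2.5, 3.5, 30°): beam 1 = 2.8868 ≠ 0.5774 ✗
  …
  (1.5, 2.5, 30°): r_1=0.5774, r_2=3.6235, r_3=4.0415, r_4=3.6235, r_5=1.0000 — all match ✓
Only this pose fits every beam.

(x, y, θ) = (1.5, 2.5, 30°)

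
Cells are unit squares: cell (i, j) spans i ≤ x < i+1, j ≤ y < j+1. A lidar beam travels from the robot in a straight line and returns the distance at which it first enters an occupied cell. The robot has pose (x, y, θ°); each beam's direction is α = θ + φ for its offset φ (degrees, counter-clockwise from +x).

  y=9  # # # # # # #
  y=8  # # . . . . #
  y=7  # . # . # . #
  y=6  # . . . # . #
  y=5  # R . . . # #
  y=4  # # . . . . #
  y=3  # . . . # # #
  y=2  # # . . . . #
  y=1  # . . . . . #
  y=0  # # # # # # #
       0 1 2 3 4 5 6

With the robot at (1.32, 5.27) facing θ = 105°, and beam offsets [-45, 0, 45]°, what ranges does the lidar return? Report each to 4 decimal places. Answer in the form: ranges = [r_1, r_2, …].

beam 1: φ=-45°, α=60°
  d=(0.5000,0.8660)  start (1,5)  tX=1.3600 tY=0.8429  stride 1/|dx|=2.0000 1/|dy|=1.1547
    cross y-line → (1,6), t=0.8429
    cross x-line → (2,6), t=1.3600
    cross y-line → (2,7), t=1.9976 (wall)
  → r_1 = 1.9976
beam 2: φ=0°, α=105°
  d=(-0.2588,0.9659)  start (1,5)  tX=1.2364 tY=0.7558  stride 1/|dx|=3.8637 1/|dy|=1.0353
    cross y-line → (1,6), t=0.7558
    cross x-line → (0,6), t=1.2364 (wall)
  → r_2 = 1.2364
beam 3: φ=45°, α=150°
  d=(-0.8660,0.5000)  start (1,5)  tX=0.3695 tY=1.4600  stride 1/|dx|=1.1547 1/|dy|=2.0000
    cross x-line → (0,5), t=0.3695 (wall)
  → r_3 = 0.3695

ranges = [1.9976, 1.2364, 0.3695]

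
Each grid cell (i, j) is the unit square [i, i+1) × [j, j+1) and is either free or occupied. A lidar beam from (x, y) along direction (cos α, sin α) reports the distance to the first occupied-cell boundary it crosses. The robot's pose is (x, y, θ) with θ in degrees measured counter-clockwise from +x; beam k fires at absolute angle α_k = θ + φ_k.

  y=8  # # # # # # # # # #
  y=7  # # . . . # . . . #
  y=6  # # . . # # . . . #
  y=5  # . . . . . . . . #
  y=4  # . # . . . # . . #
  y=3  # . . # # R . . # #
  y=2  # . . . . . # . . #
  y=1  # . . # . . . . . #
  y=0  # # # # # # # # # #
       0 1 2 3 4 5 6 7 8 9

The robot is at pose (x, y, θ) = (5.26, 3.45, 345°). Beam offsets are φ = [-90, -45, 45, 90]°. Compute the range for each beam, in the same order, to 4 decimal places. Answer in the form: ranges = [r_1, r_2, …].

ranges = [2.5364, 1.4800, 1.1000, 2.6400]

beam 1: φ=-90°, α=255°
  d=(-0.2588,-0.9659)  start (5,3)  tX=1.0046 tY=0.4659  stride 1/|dx|=3.8637 1/|dy|=1.0353
    cross y-line → (5,2), t=0.4659
    cross x-line → (4,2), t=1.0046
    cross y-line → (4,1), t=1.5012
    cross y-line → (4,0), t=2.5364 (wall)
  → r_1 = 2.5364
beam 2: φ=-45°, α=300°
  d=(0.5000,-0.8660)  start (5,3)  tX=1.4800 tY=0.5196  stride 1/|dx|=2.0000 1/|dy|=1.1547
    cross y-line → (5,2), t=0.5196
    cross x-line → (6,2), t=1.4800 (wall)
  → r_2 = 1.4800
beam 3: φ=45°, α=30°
  d=(0.8660,0.5000)  start (5,3)  tX=0.8545 tY=1.1000  stride 1/|dx|=1.1547 1/|dy|=2.0000
    cross x-line → (6,3), t=0.8545
    cross y-line → (6,4), t=1.1000 (wall)
  → r_3 = 1.1000
beam 4: φ=90°, α=75°
  d=(0.2588,0.9659)  start (5,3)  tX=2.8591 tY=0.5694  stride 1/|dx|=3.8637 1/|dy|=1.0353
    cross y-line → (5,4), t=0.5694
    cross y-line → (5,5), t=1.6047
    cross y-line → (5,6), t=2.6400 (wall)
  → r_4 = 2.6400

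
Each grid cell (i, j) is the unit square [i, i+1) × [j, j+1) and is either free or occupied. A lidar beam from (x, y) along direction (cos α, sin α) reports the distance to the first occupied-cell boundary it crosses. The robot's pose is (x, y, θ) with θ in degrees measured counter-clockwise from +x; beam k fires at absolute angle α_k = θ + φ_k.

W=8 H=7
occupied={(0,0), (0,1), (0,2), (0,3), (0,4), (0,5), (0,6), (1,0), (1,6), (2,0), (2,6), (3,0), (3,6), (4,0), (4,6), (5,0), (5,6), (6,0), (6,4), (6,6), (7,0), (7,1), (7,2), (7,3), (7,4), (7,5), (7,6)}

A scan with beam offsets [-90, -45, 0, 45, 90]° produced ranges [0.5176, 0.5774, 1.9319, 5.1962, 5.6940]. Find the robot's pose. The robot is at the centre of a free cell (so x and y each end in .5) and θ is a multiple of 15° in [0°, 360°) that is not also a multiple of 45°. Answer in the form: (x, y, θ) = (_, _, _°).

(x, y, θ) = (6.5, 1.5, 75°)

Enumerate (i+0.5, j+0.5, θ) over the 29 free cells and 16 admissible headings. For each, cast all 5 beams and compare to the given ranges.
  (4.5, 1.5, 285°): beam 1 = 1.9319 ≠ 0.5176 ✗
  (3.5, 1.5, 330°): beam 1 = 0.5774 ≠ 0.5176 ✗
  (1.5, 5.5, 105°): beam 1 = 1.9319 ≠ 0.5176 ✗
  …
  (6.5, 1.5, 75°): r_1=0.5176, r_2=0.5774, r_3=1.9319, r_4=5.1962, r_5=5.6940 — all match ✓
Only this pose fits every beam.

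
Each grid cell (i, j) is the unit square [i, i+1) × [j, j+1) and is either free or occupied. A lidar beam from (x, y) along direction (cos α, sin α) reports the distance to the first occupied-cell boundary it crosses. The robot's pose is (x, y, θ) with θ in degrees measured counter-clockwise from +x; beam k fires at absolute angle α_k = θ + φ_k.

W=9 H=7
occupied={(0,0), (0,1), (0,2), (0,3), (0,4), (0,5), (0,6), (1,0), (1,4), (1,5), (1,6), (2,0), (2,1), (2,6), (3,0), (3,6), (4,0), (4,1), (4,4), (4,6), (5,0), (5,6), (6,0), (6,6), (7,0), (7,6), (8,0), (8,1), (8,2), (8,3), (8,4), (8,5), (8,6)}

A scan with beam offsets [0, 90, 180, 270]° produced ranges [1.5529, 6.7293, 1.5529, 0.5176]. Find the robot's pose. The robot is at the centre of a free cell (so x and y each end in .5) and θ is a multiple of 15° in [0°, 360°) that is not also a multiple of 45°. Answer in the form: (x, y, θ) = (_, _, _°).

(x, y, θ) = (1.5, 2.5, 285°)

Candidates: 30 free-cell centres × 16 headings = 480 poses. Raycast each; keep the one whose scan matches to 4 dp.
  (6.5, 2.5, 150°): beam 1 = 5.1962 ≠ 1.5529 ✗
  (6.5, 1.5, 30°): beam 1 = 1.7321 ≠ 1.5529 ✗
  (5.5, 3.5, 15°): beam 1 = 2.5882 ≠ 1.5529 ✗
  …
  (1.5, 2.5, 285°): r_1=1.5529, r_2=6.7293, r_3=1.5529, r_4=0.5176 — all match ✓
No second candidate reproduces the full scan.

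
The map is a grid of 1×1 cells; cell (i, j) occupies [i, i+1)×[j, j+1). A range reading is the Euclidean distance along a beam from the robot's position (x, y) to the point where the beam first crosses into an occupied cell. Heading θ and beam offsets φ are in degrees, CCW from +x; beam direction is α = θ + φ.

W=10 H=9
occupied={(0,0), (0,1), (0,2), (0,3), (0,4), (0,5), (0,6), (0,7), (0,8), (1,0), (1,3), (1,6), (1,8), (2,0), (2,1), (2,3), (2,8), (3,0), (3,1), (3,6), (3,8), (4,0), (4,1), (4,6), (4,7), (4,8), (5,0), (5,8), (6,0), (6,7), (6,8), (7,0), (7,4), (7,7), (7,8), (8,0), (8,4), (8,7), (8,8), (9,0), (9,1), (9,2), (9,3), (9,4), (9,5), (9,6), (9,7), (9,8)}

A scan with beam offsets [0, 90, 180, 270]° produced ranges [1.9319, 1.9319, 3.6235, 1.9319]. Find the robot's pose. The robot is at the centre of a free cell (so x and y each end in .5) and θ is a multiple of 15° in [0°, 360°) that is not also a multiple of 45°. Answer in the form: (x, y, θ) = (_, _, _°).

(x, y, θ) = (5.5, 5.5, 75°)

The pose lattice has 42·16 = 672 candidates. Test each by forward raycasting.
  (2.5, 6.5, 120°): beam 1 = 1.7321 ≠ 1.9319 ✗
  (6.5, 4.5, 165°): beam 1 = 5.6940 ≠ 1.9319 ✗
  (6.5, 6.5, 255°): beam 1 = 5.6940 ≠ 1.9319 ✗
  (8.5, 3.5, 240°): beam 1 = 2.8868 ≠ 1.9319 ✗
  …
  (5.5, 5.5, 75°): r_1=1.9319, r_2=1.9319, r_3=3.6235, r_4=1.9319 — all match ✓
No second candidate reproduces the full scan.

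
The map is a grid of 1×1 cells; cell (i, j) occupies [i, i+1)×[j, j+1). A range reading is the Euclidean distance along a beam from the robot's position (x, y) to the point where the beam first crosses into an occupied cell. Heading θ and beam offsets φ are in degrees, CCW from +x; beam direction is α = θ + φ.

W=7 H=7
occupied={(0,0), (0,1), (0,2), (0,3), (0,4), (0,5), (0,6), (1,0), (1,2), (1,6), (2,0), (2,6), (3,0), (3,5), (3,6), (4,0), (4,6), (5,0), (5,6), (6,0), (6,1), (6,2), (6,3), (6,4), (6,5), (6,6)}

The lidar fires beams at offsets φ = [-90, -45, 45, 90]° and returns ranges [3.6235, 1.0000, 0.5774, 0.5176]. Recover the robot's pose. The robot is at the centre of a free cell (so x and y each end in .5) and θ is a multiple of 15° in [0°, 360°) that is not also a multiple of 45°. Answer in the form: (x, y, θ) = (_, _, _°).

Enumerate (i+0.5, j+0.5, θ) over the 23 free cells and 16 admissible headings. For each, cast all 4 beams and compare to the given ranges.
  (4.5, 5.5, 150°): beam 1 = 0.5774 ≠ 3.6235 ✗
  (2.5, 3.5, 165°): beam 1 = 1.9319 ≠ 3.6235 ✗
  (4.5, 4.5, 330°): beam 1 = 4.0415 ≠ 3.6235 ✗
  (2.5, 5.5, 195°): beam 1 = 0.5176 ≠ 3.6235 ✗
  …
  (5.5, 1.5, 255°): r_1=3.6235, r_2=1.0000, r_3=0.5774, r_4=0.5176 — all match ✓
No second candidate reproduces the full scan.

(x, y, θ) = (5.5, 1.5, 255°)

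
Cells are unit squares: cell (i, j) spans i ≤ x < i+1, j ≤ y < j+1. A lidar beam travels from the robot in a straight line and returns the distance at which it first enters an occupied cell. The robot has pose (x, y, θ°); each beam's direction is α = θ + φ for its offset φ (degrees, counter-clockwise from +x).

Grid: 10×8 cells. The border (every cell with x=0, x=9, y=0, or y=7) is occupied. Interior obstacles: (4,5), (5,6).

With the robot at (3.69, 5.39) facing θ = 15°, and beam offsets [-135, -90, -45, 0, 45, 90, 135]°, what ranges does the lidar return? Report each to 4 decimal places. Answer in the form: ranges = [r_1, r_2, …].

ranges = [5.0691, 4.5449, 0.3580, 0.3209, 0.6200, 1.6668, 3.1061]

beam 1: φ=-135°, α=240°
  dir = (cos 240°, sin 240°) = (-0.5000, -0.8660); from cell (3,5)
  next x-line at t=1.3800, next y-line at t=0.4503; Δt_x=2.0000, Δt_y=1.1547
    y: enter (3,4) at t=0.4503
    x: enter (2,4) at t=1.3800
    y: enter (2,3) at t=1.6050
    y: enter (2,2) at t=2.7597
    x: enter (1,2) at t=3.3800
    y: enter (1,1) at t=3.9144
    y: enter (1,0) at t=5.0691 ← occupied
  → r_1 = 5.0691
beam 2: φ=-90°, α=285°
  dir = (cos 285°, sin 285°) = (0.2588, -0.9659); from cell (3,5)
  next x-line at t=1.1977, next y-line at t=0.4038; Δt_x=3.8637, Δt_y=1.0353
    y: enter (3,4) at t=0.4038
    x: enter (4,4) at t=1.1977
    y: enter (4,3) at t=1.4390
    y: enter (4,2) at t=2.4743
    y: enter (4,1) at t=3.5096
    y: enter (4,0) at t=4.5449 ← occupied
  → r_2 = 4.5449
beam 3: φ=-45°, α=330°
  dir = (cos 330°, sin 330°) = (0.8660, -0.5000); from cell (3,5)
  next x-line at t=0.3580, next y-line at t=0.7800; Δt_x=1.1547, Δt_y=2.0000
    x: enter (4,5) at t=0.3580 ← occupied
  → r_3 = 0.3580
beam 4: φ=0°, α=15°
  dir = (cos 15°, sin 15°) = (0.9659, 0.2588); from cell (3,5)
  next x-line at t=0.3209, next y-line at t=2.3569; Δt_x=1.0353, Δt_y=3.8637
    x: enter (4,5) at t=0.3209 ← occupied
  → r_4 = 0.3209
beam 5: φ=45°, α=60°
  dir = (cos 60°, sin 60°) = (0.5000, 0.8660); from cell (3,5)
  next x-line at t=0.6200, next y-line at t=0.7044; Δt_x=2.0000, Δt_y=1.1547
    x: enter (4,5) at t=0.6200 ← occupied
  → r_5 = 0.6200
beam 6: φ=90°, α=105°
  dir = (cos 105°, sin 105°) = (-0.2588, 0.9659); from cell (3,5)
  next x-line at t=2.6660, next y-line at t=0.6315; Δt_x=3.8637, Δt_y=1.0353
    y: enter (3,6) at t=0.6315
    y: enter (3,7) at t=1.6668 ← occupied
  → r_6 = 1.6668
beam 7: φ=135°, α=150°
  dir = (cos 150°, sin 150°) = (-0.8660, 0.5000); from cell (3,5)
  next x-line at t=0.7967, next y-line at t=1.2200; Δt_x=1.1547, Δt_y=2.0000
    x: enter (2,5) at t=0.7967
    y: enter (2,6) at t=1.2200
    x: enter (1,6) at t=1.9514
    x: enter (0,6) at t=3.1061 ← occupied
  → r_7 = 3.1061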